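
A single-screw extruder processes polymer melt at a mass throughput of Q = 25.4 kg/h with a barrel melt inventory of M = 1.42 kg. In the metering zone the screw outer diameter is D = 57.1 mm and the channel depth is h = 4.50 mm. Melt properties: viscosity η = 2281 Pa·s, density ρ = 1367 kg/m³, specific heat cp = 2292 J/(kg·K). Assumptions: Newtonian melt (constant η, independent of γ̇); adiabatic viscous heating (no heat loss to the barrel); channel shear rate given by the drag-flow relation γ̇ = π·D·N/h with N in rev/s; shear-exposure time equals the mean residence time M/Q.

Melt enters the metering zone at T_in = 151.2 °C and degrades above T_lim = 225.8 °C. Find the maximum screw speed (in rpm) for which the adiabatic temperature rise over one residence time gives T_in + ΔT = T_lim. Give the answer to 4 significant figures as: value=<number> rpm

value=33.96 rpm

Convert throughput: Q = 25.4 kg/h = 25.4/3600 = 0.00705556 kg/s
t_res = M / Q_s = 1.42 / 0.00705556 = 201.26 s
D = 57.1 mm = 0.0571 m;  h = 4.50 mm = 0.0045 m
ΔT_a = T_lim − T_in = 225.8 − 151.2 = 74.6 K
Invert ΔT = ηγ̇²t_res/(ρcp) for γ̇: γ̇_max² = ΔT_a ρ cp / (η t_res) = 74.6·1367·2292 / (2281·201.26) = 509.143 s⁻²
Take the square root: γ̇_max = √(509.143) = 22.5642 s⁻¹
N_max = γ̇_max·h / (π·D) = 22.5642 · 0.0045 / (π · 0.0571) = 0.566039 rev/s = 33.9623 rpm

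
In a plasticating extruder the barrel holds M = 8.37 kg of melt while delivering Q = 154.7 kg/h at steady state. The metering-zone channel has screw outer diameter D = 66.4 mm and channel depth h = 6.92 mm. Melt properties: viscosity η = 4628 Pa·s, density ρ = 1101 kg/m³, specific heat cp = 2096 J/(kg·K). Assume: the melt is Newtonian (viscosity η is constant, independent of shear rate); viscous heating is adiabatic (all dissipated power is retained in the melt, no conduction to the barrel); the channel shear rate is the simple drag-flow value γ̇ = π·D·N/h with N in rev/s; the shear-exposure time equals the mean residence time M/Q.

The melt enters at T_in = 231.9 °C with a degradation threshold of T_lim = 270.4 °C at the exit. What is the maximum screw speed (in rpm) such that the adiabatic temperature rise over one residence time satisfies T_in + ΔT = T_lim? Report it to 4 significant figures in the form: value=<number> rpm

value=19.76 rpm

Q_s = Q / 3600 = 154.7 / 3600 = 0.0429722 kg/s
Mean residence time: t_res = M/Q_s = 8.37 kg / 0.0429722 kg/s = 194.777 s
Geometry in SI: D = 66.4 mm → 0.0664 m, h = 6.92 mm → 0.00692 m
Allowable rise: ΔT_a = T_lim − T_in = 270.4 − 231.9 = 38.5 K
Invert ΔT = ηγ̇²t_res/(ρcp) for γ̇: γ̇_max² = ΔT_a ρ cp / (η t_res) = 38.5·1101·2096 / (4628·194.777) = 98.5617 s⁻²
γ̇_max = √98.5617 = 9.92783 s⁻¹
Solve γ̇ = πDN/h for N: N_max = γ̇_max·h/(π·D) = 9.92783 × 0.00692 / (π × 0.0664) = 0.329338 rev/s = 19.7603 rpm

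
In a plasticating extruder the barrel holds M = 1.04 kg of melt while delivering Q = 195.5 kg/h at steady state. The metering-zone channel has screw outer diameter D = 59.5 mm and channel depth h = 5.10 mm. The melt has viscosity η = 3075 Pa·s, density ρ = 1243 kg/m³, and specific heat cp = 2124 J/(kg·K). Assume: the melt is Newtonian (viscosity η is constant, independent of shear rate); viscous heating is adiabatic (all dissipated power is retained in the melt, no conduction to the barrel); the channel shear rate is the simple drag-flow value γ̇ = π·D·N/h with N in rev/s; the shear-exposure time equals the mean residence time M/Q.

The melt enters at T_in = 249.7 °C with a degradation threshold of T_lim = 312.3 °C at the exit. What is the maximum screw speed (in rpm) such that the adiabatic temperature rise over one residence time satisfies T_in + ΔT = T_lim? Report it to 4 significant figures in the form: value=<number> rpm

value=86.72 rpm

Convert throughput: Q = 195.5 kg/h = 195.5/3600 = 0.0543056 kg/s
t_res = M / Q_s = 1.04 ÷ 0.0543056 = 19.1509 s
Convert to metres: D = 0.0595 m, h = 0.0051 m
Allowable rise: ΔT_a = T_lim − T_in = 312.3 − 249.7 = 62.6 K
Invert ΔT = ηγ̇²t_res/(ρcp) for γ̇: γ̇_max² = ΔT_a ρ cp / (η t_res) = 62.6·1243·2124 / (3075·19.1509) = 2806.5 s⁻²
Take the square root: γ̇_max = √(2806.5) = 52.9765 s⁻¹
N_max = γ̇_max h / (πD) = 52.9765·0.0051/(π·0.0595) = 1.44539 rev/s → ×60 = 86.7236 rpm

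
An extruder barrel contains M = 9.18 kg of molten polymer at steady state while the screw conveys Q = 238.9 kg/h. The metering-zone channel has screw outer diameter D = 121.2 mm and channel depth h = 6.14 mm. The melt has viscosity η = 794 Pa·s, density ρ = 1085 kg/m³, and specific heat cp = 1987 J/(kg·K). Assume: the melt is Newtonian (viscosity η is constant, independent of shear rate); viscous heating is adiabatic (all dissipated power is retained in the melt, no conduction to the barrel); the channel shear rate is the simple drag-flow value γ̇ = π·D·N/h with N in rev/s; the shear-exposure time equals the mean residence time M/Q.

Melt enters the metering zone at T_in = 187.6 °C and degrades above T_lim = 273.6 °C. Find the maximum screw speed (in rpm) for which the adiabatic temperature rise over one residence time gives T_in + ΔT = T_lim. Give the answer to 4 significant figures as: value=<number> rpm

value=39.75 rpm

Convert throughput: Q = 238.9 kg/h = 238.9/3600 = 0.0663611 kg/s
t_res = M / Q_s = 9.18 ÷ 0.0663611 = 138.334 s
Geometry in SI: D = 121.2 mm → 0.1212 m, h = 6.14 mm → 0.00614 m
ΔT_a = T_lim − T_in = 273.6 − 187.6 = 86 K
γ̇_max² = ΔT_a·ρ·cp / (η·t_res) = [86 × 1085 × 1987] / [794 × 138.334] = 1688.02 s⁻²
γ̇_max = sqrt(1688.02) = 41.0855 s⁻¹
N_max = γ̇_max h / (πD) = 41.0855·0.00614/(π·0.1212) = 0.662528 rev/s → ×60 = 39.7517 rpm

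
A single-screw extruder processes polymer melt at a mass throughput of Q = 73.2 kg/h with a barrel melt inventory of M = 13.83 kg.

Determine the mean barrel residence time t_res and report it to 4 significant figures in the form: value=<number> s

value=680.2 s

Throughput in SI: Q_s = 73.2 kg/h ÷ 3600 s/h = 0.0203333 kg/s
t_res = M / Q_s = 13.83 ÷ 0.0203333 = 680.164 s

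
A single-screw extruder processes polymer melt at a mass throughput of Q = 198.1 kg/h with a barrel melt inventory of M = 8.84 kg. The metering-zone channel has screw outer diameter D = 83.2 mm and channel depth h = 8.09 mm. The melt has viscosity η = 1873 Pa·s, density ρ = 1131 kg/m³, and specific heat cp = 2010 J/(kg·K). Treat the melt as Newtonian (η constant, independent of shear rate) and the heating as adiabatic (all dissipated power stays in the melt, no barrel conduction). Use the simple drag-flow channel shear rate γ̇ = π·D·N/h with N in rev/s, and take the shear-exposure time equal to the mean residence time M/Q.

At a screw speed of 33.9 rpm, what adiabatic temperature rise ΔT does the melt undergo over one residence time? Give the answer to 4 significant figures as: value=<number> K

value=44.11 K

Throughput in SI: Q_s = 198.1 kg/h ÷ 3600 s/h = 0.0550278 kg/s
Mean residence time: t_res = M/Q_s = 8.84 kg / 0.0550278 kg/s = 160.646 s
Convert to SI: D = 0.0832 m, h = 0.00809 m, N = 33.9/60 = 0.565 rev/s
γ̇ = π D N / h = (π)(0.0832)(0.565) / 0.00809 = 18.2546 s⁻¹
ΔT = η·γ̇²·t_res/(ρ·cp) = [1873 × 18.2546² × 160.646] / [1131 × 2010] = 44.1058 K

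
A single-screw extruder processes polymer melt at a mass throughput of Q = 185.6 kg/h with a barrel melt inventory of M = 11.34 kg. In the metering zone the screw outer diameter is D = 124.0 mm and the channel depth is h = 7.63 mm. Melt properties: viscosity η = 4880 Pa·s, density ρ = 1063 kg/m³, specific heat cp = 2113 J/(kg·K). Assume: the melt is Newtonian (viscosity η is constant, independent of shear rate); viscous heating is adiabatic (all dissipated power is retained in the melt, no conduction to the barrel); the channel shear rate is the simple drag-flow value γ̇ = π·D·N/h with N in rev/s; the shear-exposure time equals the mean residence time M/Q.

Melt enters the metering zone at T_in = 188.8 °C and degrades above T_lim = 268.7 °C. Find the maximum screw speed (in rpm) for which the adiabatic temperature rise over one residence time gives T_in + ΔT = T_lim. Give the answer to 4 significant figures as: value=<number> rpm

value=15.20 rpm

Throughput in SI: Q_s = 185.6 kg/h ÷ 3600 s/h = 0.0515556 kg/s
Mean residence time: t_res = M/Q_s = 11.34 kg / 0.0515556 kg/s = 219.957 s
Geometry in SI: D = 124.0 mm → 0.124 m, h = 7.63 mm → 0.00763 m
ΔT_a = T_lim − T_in = 268.7 − 188.8 = 79.9 K
γ̇_max² = ΔT_a·ρ·cp / (η·t_res) = [79.9 × 1063 × 2113] / [4880 × 219.957] = 167.195 s⁻²
γ̇_max = sqrt(167.195) = 12.9304 s⁻¹
N_max = γ̇_max·h / (π·D) = 12.9304 · 0.00763 / (π · 0.124) = 0.253259 rev/s = 15.1955 rpm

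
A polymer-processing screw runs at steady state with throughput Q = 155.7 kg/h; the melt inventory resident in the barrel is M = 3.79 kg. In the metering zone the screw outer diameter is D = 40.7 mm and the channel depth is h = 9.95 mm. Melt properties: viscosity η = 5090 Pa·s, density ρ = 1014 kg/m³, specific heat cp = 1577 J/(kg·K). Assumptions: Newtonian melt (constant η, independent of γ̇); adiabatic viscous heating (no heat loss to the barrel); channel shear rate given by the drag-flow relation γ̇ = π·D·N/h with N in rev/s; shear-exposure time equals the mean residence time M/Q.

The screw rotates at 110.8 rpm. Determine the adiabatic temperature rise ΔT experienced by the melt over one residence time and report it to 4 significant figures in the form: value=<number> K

value=157.1 K

Throughput in SI: Q_s = 155.7 kg/h ÷ 3600 s/h = 0.04325 kg/s
Mean residence time: t_res = M/Q_s = 3.79 kg / 0.04325 kg/s = 87.6301 s
Convert to SI: D = 0.0407 m, h = 0.00995 m, N = 110.8/60 = 1.84667 rev/s
γ̇ = π·D·N / h = π · 0.0407 · 1.84667 / 0.00995 = 23.7307 s⁻¹
ΔT = η·γ̇²·t_res / (ρ·cp) = 5090 · (23.7307)² · 87.6301 / (1014 · 1577) = 157.08 K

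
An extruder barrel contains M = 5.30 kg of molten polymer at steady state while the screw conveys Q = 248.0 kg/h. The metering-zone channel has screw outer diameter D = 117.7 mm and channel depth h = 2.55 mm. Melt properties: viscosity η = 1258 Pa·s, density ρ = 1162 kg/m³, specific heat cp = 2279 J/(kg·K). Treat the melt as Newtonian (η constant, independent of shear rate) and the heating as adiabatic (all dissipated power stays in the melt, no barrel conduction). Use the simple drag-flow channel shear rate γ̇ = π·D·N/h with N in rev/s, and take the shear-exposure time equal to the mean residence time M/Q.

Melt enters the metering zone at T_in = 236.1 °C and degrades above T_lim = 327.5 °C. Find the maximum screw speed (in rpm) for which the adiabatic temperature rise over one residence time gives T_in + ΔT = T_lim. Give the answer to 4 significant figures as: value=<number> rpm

Convert throughput: Q = 248.0 kg/h = 248.0/3600 = 0.0688889 kg/s
Mean residence time: t_res = M/Q_s = 5.30 kg / 0.0688889 kg/s = 76.9355 s
Geometry in SI: D = 117.7 mm → 0.1177 m, h = 2.55 mm → 0.00255 m
ΔT_a = T_lim − T_in = 327.5 − 236.1 = 91.4 K
γ̇_max² = ΔT_a·ρ·cp / (η·t_res) = [91.4 × 1162 × 2279] / [1258 × 76.9355] = 2500.86 s⁻²
γ̇_max = √2500.86 = 50.0086 s⁻¹
Solve γ̇ = πDN/h for N: N_max = γ̇_max·h/(π·D) = 50.0086 × 0.00255 / (π × 0.1177) = 0.344872 rev/s = 20.6923 rpm

value=20.69 rpm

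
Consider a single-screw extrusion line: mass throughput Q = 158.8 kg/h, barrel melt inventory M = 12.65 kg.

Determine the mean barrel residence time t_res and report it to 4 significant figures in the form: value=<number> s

value=286.8 s

Q_s = Q / 3600 = 158.8 / 3600 = 0.0441111 kg/s
t_res = M / Q_s = 12.65 / 0.0441111 = 286.776 s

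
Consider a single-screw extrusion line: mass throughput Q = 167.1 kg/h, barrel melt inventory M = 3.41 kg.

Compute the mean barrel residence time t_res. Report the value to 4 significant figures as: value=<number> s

Q_s = Q / 3600 = 167.1 / 3600 = 0.0464167 kg/s
t_res = M / Q_s = 3.41 / 0.0464167 = 73.465 s

value=73.46 s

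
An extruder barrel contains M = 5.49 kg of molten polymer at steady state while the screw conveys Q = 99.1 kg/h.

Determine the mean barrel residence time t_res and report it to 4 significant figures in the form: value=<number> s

Convert throughput: Q = 99.1 kg/h = 99.1/3600 = 0.0275278 kg/s
t_res = M / Q_s = 5.49 ÷ 0.0275278 = 199.435 s

value=199.4 s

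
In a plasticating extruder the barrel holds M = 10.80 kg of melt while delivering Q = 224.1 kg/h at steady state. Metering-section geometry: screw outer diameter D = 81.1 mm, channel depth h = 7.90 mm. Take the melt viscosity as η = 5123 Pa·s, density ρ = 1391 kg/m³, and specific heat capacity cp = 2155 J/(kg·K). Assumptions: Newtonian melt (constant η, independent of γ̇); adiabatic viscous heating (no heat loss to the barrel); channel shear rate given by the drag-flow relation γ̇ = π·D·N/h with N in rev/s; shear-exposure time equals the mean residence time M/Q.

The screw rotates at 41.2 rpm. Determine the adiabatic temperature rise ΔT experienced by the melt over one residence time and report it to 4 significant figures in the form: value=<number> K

Convert throughput: Q = 224.1 kg/h = 224.1/3600 = 0.06225 kg/s
t_res = M / Q_s = 10.80 / 0.06225 = 173.494 s
Geometry in metres: D = 81.1 mm → 0.0811 m, h = 7.90 mm → 0.0079 m; screw speed N = 41.2 rpm = 0.686667 rev/s
Shear rate: γ̇ = πDN/h = π·0.0811·0.686667/0.0079 = 22.1457 s⁻¹
ΔT = η·γ̇²·t_res / (ρ·cp) = 5123 · (22.1457)² · 173.494 / (1391 · 2155) = 145.416 K

value=145.4 K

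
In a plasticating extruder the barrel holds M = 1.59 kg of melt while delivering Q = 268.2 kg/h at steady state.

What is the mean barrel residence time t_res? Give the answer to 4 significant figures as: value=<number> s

Q_s = Q / 3600 = 268.2 / 3600 = 0.0745 kg/s
t_res = M / Q_s = 1.59 ÷ 0.0745 = 21.3423 s

value=21.34 s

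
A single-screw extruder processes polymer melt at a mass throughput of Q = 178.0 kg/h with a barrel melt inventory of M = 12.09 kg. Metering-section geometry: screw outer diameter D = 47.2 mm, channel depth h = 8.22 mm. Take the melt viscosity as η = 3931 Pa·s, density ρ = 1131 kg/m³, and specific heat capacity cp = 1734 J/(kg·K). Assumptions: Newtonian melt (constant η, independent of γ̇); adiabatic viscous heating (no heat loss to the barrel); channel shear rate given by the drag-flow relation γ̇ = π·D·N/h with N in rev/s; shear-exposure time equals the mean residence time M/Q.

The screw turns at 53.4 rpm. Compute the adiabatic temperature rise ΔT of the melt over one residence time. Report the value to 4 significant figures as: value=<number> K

Q_s = Q / 3600 = 178.0 / 3600 = 0.0494444 kg/s
Mean residence time: t_res = M/Q_s = 12.09 kg / 0.0494444 kg/s = 244.517 s
Convert to SI: D = 0.0472 m, h = 0.00822 m, N = 53.4/60 = 0.89 rev/s
γ̇ = π·D·N / h = π · 0.0472 · 0.89 / 0.00822 = 16.055 s⁻¹
ΔT = η·γ̇²·t_res/(ρ·cp) = [3931 × 16.055² × 244.517] / [1131 × 1734] = 126.334 K

value=126.3 K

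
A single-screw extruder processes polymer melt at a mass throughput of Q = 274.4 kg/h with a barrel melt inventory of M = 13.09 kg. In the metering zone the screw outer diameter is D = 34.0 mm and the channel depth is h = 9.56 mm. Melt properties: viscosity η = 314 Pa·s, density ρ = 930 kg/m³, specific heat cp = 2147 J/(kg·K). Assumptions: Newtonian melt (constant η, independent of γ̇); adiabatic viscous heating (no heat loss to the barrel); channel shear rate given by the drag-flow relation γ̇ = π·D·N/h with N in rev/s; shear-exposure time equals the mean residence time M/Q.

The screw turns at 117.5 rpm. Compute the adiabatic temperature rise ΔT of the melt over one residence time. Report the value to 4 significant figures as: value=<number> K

value=12.93 K

Q_s = Q / 3600 = 274.4 / 3600 = 0.0762222 kg/s
t_res = M / Q_s = 13.09 / 0.0762222 = 171.735 s
Convert to SI: D = 0.034 m, h = 0.00956 m, N = 117.5/60 = 1.95833 rev/s
γ̇ = π D N / h = (π)(0.034)(1.95833) / 0.00956 = 21.8805 s⁻¹
Adiabatic rise: ΔT = η γ̇² t_res / (ρ cp) = 314·(21.8805)²·171.735 / (930·2147) = 12.9297 K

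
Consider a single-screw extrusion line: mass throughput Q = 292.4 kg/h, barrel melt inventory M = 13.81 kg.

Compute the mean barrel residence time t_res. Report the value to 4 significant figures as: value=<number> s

value=170.0 s

Q_s = Q / 3600 = 292.4 / 3600 = 0.0812222 kg/s
Mean residence time: t_res = M/Q_s = 13.81 kg / 0.0812222 kg/s = 170.027 s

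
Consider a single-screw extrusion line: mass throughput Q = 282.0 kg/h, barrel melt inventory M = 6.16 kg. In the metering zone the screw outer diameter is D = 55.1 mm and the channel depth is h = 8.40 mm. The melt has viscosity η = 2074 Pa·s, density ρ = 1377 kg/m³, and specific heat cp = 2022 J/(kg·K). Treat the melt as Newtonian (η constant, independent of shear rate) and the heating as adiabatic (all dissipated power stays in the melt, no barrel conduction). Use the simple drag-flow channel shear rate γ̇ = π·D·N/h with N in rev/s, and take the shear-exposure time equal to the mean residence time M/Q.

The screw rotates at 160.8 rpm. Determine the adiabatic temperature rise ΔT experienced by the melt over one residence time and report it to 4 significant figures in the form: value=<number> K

value=178.7 K

Convert throughput: Q = 282.0 kg/h = 282.0/3600 = 0.0783333 kg/s
Mean residence time: t_res = M/Q_s = 6.16 kg / 0.0783333 kg/s = 78.6383 s
D = 55.1 mm = 0.0551 m;  h = 8.40 mm = 0.0084 m;  N = 160.8 rpm / 60 = 2.68 rev/s
γ̇ = π D N / h = (π)(0.0551)(2.68) / 0.0084 = 55.2277 s⁻¹
ΔT = η·γ̇²·t_res / (ρ·cp) = 2074 · (55.2277)² · 78.6383 / (1377 · 2022) = 178.666 K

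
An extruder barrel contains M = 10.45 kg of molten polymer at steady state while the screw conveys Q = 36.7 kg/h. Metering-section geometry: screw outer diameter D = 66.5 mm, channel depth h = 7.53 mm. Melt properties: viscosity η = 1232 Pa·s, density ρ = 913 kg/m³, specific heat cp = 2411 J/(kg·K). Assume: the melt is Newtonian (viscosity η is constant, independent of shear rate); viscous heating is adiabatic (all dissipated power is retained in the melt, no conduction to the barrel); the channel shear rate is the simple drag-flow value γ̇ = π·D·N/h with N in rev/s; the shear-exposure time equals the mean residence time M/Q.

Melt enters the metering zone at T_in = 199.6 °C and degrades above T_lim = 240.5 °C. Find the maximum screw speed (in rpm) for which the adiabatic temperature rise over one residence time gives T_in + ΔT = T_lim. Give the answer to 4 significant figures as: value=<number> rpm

value=18.26 rpm

Q_s = Q / 3600 = 36.7 / 3600 = 0.0101944 kg/s
Mean residence time: t_res = M/Q_s = 10.45 kg / 0.0101944 kg/s = 1025.07 s
Geometry in SI: D = 66.5 mm → 0.0665 m, h = 7.53 mm → 0.00753 m
ΔT_a = T_lim − T_in = 240.5 − 199.6 = 40.9 K
Invert ΔT = ηγ̇²t_res/(ρcp) for γ̇: γ̇_max² = ΔT_a ρ cp / (η t_res) = 40.9·913·2411 / (1232·1025.07) = 71.2899 s⁻²
γ̇_max = √71.2899 = 8.44333 s⁻¹
N_max = γ̇_max h / (πD) = 8.44333·0.00753/(π·0.0665) = 0.304325 rev/s → ×60 = 18.2595 rpm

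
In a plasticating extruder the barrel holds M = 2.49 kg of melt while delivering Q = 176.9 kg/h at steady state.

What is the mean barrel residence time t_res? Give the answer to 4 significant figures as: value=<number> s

value=50.67 s

Convert throughput: Q = 176.9 kg/h = 176.9/3600 = 0.0491389 kg/s
Mean residence time: t_res = M/Q_s = 2.49 kg / 0.0491389 kg/s = 50.6727 s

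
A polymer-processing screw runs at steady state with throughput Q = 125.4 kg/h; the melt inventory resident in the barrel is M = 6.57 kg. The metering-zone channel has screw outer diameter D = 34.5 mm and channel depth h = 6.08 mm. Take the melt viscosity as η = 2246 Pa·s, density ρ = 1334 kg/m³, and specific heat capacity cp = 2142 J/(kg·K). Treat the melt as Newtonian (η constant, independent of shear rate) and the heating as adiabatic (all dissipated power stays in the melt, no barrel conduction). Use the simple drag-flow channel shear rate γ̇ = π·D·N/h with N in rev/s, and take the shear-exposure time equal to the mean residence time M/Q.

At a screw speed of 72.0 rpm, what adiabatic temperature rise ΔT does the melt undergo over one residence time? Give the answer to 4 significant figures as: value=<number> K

value=67.84 K

Throughput in SI: Q_s = 125.4 kg/h ÷ 3600 s/h = 0.0348333 kg/s
t_res = M / Q_s = 6.57 ÷ 0.0348333 = 188.612 s
Convert to SI: D = 0.0345 m, h = 0.00608 m, N = 72.0/60 = 1.2 rev/s
γ̇ = π·D·N / h = π · 0.0345 · 1.2 / 0.00608 = 21.3918 s⁻¹
ΔT = η·γ̇²·t_res/(ρ·cp) = [2246 × 21.3918² × 188.612] / [1334 × 2142] = 67.8419 K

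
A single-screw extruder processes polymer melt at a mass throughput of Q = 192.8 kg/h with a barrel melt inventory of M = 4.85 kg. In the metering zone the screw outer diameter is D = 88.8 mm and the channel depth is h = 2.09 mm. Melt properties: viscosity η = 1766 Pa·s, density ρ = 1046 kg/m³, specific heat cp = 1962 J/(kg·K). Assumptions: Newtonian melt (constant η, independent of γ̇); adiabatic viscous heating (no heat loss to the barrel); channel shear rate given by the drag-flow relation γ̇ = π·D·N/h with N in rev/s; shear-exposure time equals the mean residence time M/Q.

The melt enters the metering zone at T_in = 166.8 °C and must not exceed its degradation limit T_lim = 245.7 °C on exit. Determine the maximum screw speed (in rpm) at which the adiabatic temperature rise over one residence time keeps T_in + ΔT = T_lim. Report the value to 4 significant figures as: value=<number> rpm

Convert throughput: Q = 192.8 kg/h = 192.8/3600 = 0.0535556 kg/s
t_res = M / Q_s = 4.85 / 0.0535556 = 90.5602 s
Geometry in SI: D = 88.8 mm → 0.0888 m, h = 2.09 mm → 0.00209 m
ΔT_a = T_lim − T_in = 245.7 °C − 166.8 °C = 78.9 K
γ̇_max² = ΔT_a·ρ·cp / (η·t_res) = [78.9 × 1046 × 1962] / [1766 × 90.5602] = 1012.46 s⁻²
γ̇_max = sqrt(1012.46) = 31.8192 s⁻¹
N_max = γ̇_max h / (πD) = 31.8192·0.00209/(π·0.0888) = 0.238382 rev/s → ×60 = 14.3029 rpm

value=14.30 rpm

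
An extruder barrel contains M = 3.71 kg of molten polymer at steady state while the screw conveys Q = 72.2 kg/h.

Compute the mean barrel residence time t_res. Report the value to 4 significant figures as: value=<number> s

Throughput in SI: Q_s = 72.2 kg/h ÷ 3600 s/h = 0.0200556 kg/s
t_res = M / Q_s = 3.71 ÷ 0.0200556 = 184.986 s

value=185.0 s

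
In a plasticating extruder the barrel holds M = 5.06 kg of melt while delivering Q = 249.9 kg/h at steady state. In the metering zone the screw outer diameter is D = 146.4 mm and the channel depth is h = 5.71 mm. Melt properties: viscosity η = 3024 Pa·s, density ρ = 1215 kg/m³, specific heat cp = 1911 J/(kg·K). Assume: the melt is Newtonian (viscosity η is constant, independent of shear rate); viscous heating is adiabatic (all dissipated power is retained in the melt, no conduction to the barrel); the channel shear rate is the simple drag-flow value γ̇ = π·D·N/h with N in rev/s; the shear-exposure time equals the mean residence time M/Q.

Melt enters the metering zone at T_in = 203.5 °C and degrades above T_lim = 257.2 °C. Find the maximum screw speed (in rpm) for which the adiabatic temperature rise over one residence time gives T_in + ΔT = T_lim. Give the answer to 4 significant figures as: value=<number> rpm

Q_s = Q / 3600 = 249.9 / 3600 = 0.0694167 kg/s
t_res = M / Q_s = 5.06 / 0.0694167 = 72.8932 s
Convert to metres: D = 0.1464 m, h = 0.00571 m
ΔT_a = T_lim − T_in = 257.2 − 203.5 = 53.7 K
γ̇_max² = ΔT_a·ρ·cp / (η·t_res) = [53.7 × 1215 × 1911] / [3024 × 72.8932] = 565.643 s⁻²
Take the square root: γ̇_max = √(565.643) = 23.7833 s⁻¹
N_max = γ̇_max h / (πD) = 23.7833·0.00571/(π·0.1464) = 0.295268 rev/s → ×60 = 17.7161 rpm

value=17.72 rpm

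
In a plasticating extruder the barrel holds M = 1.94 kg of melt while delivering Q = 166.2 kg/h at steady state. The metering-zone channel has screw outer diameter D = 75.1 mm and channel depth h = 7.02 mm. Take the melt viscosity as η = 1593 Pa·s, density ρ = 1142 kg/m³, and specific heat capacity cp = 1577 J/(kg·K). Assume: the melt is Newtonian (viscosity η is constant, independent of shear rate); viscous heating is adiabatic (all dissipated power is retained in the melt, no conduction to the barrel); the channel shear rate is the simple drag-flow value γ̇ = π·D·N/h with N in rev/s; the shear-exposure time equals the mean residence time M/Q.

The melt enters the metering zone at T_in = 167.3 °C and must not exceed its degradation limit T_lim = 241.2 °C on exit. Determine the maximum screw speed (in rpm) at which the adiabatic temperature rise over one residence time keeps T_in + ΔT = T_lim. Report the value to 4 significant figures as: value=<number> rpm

Convert throughput: Q = 166.2 kg/h = 166.2/3600 = 0.0461667 kg/s
t_res = M / Q_s = 1.94 ÷ 0.0461667 = 42.0217 s
D = 75.1 mm = 0.0751 m;  h = 7.02 mm = 0.00702 m
Allowable rise: ΔT_a = T_lim − T_in = 241.2 − 167.3 = 73.9 K
γ̇_max² = ΔT_a·ρ·cp / (η·t_res) = [73.9 × 1142 × 1577] / [1593 × 42.0217] = 1988.17 s⁻²
Take the square root: γ̇_max = √(1988.17) = 44.5889 s⁻¹
Solve γ̇ = πDN/h for N: N_max = γ̇_max·h/(π·D) = 44.5889 × 0.00702 / (π × 0.0751) = 1.3267 rev/s = 79.6022 rpm

value=79.60 rpm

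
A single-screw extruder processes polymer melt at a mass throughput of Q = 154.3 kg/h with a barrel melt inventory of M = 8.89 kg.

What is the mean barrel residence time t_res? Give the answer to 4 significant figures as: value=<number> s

value=207.4 s

Throughput in SI: Q_s = 154.3 kg/h ÷ 3600 s/h = 0.0428611 kg/s
t_res = M / Q_s = 8.89 ÷ 0.0428611 = 207.414 s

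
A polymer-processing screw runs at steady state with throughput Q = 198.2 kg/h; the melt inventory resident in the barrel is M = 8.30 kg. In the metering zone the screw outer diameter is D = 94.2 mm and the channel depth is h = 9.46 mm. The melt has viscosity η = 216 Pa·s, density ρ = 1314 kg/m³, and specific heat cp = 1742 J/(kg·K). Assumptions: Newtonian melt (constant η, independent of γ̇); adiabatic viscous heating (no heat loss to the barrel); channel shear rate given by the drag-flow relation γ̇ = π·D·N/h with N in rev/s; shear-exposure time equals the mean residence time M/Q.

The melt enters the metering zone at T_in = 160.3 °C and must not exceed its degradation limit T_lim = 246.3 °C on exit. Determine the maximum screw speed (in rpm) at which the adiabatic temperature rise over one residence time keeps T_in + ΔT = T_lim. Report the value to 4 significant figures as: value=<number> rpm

value=149.1 rpm

Q_s = Q / 3600 = 198.2 / 3600 = 0.0550556 kg/s
t_res = M / Q_s = 8.30 ÷ 0.0550556 = 150.757 s
Convert to metres: D = 0.0942 m, h = 0.00946 m
ΔT_a = T_lim − T_in = 246.3 °C − 160.3 °C = 86 K
Invert ΔT = ηγ̇²t_res/(ρcp) for γ̇: γ̇_max² = ΔT_a ρ cp / (η t_res) = 86·1314·1742 / (216·150.757) = 6045.21 s⁻²
γ̇_max = √6045.21 = 77.7509 s⁻¹
N_max = γ̇_max h / (πD) = 77.7509·0.00946/(π·0.0942) = 2.4854 rev/s → ×60 = 149.124 rpm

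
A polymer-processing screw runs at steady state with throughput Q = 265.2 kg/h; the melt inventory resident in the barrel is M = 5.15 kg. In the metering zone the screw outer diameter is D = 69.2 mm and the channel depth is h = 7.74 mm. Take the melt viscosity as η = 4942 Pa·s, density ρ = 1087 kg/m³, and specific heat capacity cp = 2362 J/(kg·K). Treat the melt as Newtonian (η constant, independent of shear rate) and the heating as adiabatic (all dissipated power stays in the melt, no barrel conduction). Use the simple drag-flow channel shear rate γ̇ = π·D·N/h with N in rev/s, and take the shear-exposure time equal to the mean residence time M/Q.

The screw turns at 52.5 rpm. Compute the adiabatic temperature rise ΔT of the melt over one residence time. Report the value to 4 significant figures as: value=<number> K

value=81.28 K

Q_s = Q / 3600 = 265.2 / 3600 = 0.0736667 kg/s
t_res = M / Q_s = 5.15 ÷ 0.0736667 = 69.9095 s
D = 69.2 mm = 0.0692 m;  h = 7.74 mm = 0.00774 m;  N = 52.5 rpm / 60 = 0.875 rev/s
γ̇ = π D N / h = (π)(0.0692)(0.875) / 0.00774 = 24.5767 s⁻¹
ΔT = η·γ̇²·t_res/(ρ·cp) = [4942 × 24.5767² × 69.9095] / [1087 × 2362] = 81.2785 K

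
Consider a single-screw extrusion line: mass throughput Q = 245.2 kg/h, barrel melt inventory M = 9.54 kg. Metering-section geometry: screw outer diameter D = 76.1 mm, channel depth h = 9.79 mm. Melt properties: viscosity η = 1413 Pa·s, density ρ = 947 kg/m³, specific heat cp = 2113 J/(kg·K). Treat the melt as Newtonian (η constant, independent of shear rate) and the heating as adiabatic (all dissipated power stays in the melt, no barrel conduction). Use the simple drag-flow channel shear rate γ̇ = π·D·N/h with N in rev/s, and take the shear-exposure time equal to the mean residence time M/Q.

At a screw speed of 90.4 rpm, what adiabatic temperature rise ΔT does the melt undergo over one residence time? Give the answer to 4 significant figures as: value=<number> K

Q_s = Q / 3600 = 245.2 / 3600 = 0.0681111 kg/s
t_res = M / Q_s = 9.54 / 0.0681111 = 140.065 s
Convert to SI: D = 0.0761 m, h = 0.00979 m, N = 90.4/60 = 1.50667 rev/s
γ̇ = π D N / h = (π)(0.0761)(1.50667) / 0.00979 = 36.7933 s⁻¹
ΔT = η·γ̇²·t_res / (ρ·cp) = 1413 · (36.7933)² · 140.065 / (947 · 2113) = 133.894 K

value=133.9 K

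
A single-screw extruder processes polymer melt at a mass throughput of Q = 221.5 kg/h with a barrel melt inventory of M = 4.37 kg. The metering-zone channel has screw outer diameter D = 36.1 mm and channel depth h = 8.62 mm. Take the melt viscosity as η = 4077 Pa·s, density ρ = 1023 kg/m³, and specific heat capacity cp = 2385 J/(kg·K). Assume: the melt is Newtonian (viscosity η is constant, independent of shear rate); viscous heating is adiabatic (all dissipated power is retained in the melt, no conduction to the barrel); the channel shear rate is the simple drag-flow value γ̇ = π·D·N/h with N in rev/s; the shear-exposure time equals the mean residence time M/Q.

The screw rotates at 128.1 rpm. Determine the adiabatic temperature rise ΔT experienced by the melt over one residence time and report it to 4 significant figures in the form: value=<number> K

value=93.64 K

Throughput in SI: Q_s = 221.5 kg/h ÷ 3600 s/h = 0.0615278 kg/s
t_res = M / Q_s = 4.37 ÷ 0.0615278 = 71.0248 s
D = 36.1 mm = 0.0361 m;  h = 8.62 mm = 0.00862 m;  N = 128.1 rpm / 60 = 2.135 rev/s
γ̇ = π·D·N / h = π · 0.0361 · 2.135 / 0.00862 = 28.0897 s⁻¹
ΔT = η·γ̇²·t_res/(ρ·cp) = [4077 × 28.0897² × 71.0248] / [1023 × 2385] = 93.6445 K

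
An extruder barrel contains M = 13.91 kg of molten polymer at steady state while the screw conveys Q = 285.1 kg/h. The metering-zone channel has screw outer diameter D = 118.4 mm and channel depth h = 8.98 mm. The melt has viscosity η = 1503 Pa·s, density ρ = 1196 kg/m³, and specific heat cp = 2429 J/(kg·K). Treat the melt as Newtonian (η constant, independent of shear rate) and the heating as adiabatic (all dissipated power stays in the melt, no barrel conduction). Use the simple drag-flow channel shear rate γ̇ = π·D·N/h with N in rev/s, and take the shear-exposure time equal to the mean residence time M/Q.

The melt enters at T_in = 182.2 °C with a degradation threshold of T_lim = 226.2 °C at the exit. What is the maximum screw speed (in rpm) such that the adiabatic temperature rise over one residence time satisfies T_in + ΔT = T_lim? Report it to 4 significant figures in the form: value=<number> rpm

Convert throughput: Q = 285.1 kg/h = 285.1/3600 = 0.0791944 kg/s
t_res = M / Q_s = 13.91 / 0.0791944 = 175.644 s
Convert to metres: D = 0.1184 m, h = 0.00898 m
ΔT_a = T_lim − T_in = 226.2 − 182.2 = 44 K
γ̇_max² = ΔT_a·ρ·cp/(η·t_res) = 44·1196·2429/(1503·175.644) = 484.195 s⁻²
γ̇_max = sqrt(484.195) = 22.0044 s⁻¹
Solve γ̇ = πDN/h for N: N_max = γ̇_max·h/(π·D) = 22.0044 × 0.00898 / (π × 0.1184) = 0.531233 rev/s = 31.874 rpm

value=31.87 rpm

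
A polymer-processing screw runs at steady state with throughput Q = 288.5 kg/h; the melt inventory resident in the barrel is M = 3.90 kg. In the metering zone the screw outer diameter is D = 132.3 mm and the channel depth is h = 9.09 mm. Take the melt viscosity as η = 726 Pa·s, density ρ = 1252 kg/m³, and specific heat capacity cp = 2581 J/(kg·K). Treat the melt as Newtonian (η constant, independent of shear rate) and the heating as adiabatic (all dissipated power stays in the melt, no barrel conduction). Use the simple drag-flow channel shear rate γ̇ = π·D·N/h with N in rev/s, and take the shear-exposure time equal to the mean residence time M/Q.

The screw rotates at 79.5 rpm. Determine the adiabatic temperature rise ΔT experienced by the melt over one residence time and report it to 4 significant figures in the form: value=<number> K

Throughput in SI: Q_s = 288.5 kg/h ÷ 3600 s/h = 0.0801389 kg/s
t_res = M / Q_s = 3.90 / 0.0801389 = 48.6655 s
D = 132.3 mm = 0.1323 m;  h = 9.09 mm = 0.00909 m;  N = 79.5 rpm / 60 = 1.325 rev/s
γ̇ = π D N / h = (π)(0.1323)(1.325) / 0.00909 = 60.5845 s⁻¹
ΔT = η·γ̇²·t_res/(ρ·cp) = [726 × 60.5845² × 48.6655] / [1252 × 2581] = 40.1318 K

value=40.13 K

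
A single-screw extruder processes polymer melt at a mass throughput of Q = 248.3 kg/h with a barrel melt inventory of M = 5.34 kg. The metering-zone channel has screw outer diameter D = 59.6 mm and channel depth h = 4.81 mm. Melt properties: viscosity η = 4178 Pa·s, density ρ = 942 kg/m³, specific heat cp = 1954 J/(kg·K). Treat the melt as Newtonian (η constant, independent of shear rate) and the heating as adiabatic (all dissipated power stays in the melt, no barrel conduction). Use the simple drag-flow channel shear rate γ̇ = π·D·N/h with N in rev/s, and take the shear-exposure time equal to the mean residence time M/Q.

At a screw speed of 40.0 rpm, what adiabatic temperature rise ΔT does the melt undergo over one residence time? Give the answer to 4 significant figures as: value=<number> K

Throughput in SI: Q_s = 248.3 kg/h ÷ 3600 s/h = 0.0689722 kg/s
t_res = M / Q_s = 5.34 / 0.0689722 = 77.4225 s
D = 59.6 mm = 0.0596 m;  h = 4.81 mm = 0.00481 m;  N = 40.0 rpm / 60 = 0.666667 rev/s
γ̇ = π·D·N / h = π · 0.0596 · 0.666667 / 0.00481 = 25.9513 s⁻¹
Adiabatic rise: ΔT = η γ̇² t_res / (ρ cp) = 4178·(25.9513)²·77.4225 / (942·1954) = 118.353 K

value=118.4 K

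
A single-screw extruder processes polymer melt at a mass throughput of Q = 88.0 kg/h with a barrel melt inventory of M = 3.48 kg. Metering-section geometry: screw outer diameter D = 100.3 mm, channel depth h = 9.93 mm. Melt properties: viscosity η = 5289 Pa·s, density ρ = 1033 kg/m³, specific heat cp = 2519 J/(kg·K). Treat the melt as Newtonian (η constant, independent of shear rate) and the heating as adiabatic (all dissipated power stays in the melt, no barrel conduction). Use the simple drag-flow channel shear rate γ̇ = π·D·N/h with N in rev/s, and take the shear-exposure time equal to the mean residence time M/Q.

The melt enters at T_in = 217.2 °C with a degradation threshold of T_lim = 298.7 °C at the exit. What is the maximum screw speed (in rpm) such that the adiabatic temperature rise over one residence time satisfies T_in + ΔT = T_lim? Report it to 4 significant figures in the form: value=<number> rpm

Throughput in SI: Q_s = 88.0 kg/h ÷ 3600 s/h = 0.0244444 kg/s
t_res = M / Q_s = 3.48 ÷ 0.0244444 = 142.364 s
Convert to metres: D = 0.1003 m, h = 0.00993 m
ΔT_a = T_lim − T_in = 298.7 °C − 217.2 °C = 81.5 K
γ̇_max² = ΔT_a·ρ·cp/(η·t_res) = 81.5·1033·2519/(5289·142.364) = 281.652 s⁻²
γ̇_max = sqrt(281.652) = 16.7825 s⁻¹
N_max = γ̇_max h / (πD) = 16.7825·0.00993/(π·0.1003) = 0.528878 rev/s → ×60 = 31.7327 rpm

value=31.73 rpm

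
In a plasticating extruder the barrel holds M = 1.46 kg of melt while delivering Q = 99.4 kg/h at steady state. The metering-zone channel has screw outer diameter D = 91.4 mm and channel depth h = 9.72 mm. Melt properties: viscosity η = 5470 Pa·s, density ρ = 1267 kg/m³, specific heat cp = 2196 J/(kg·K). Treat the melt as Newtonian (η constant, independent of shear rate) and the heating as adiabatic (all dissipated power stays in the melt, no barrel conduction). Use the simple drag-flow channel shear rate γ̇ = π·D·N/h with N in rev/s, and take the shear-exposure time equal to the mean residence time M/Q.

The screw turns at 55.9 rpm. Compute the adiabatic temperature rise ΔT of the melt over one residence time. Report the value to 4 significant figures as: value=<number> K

Convert throughput: Q = 99.4 kg/h = 99.4/3600 = 0.0276111 kg/s
t_res = M / Q_s = 1.46 ÷ 0.0276111 = 52.8773 s
Geometry in metres: D = 91.4 mm → 0.0914 m, h = 9.72 mm → 0.00972 m; screw speed N = 55.9 rpm = 0.931667 rev/s
γ̇ = π·D·N / h = π · 0.0914 · 0.931667 / 0.00972 = 27.5227 s⁻¹
ΔT = η·γ̇²·t_res / (ρ·cp) = 5470 · (27.5227)² · 52.8773 / (1267 · 2196) = 78.7459 K

value=78.75 K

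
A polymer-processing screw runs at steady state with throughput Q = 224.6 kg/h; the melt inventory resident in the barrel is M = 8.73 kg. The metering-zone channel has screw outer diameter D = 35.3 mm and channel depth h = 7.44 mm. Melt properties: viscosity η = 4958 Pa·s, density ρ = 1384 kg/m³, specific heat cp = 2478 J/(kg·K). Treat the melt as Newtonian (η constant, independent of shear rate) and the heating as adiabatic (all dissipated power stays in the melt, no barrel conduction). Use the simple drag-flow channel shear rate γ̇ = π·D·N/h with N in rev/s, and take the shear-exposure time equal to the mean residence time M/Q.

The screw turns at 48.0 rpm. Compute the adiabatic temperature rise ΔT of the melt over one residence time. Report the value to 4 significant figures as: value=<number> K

Throughput in SI: Q_s = 224.6 kg/h ÷ 3600 s/h = 0.0623889 kg/s
t_res = M / Q_s = 8.73 ÷ 0.0623889 = 139.929 s
Geometry in metres: D = 35.3 mm → 0.0353 m, h = 7.44 mm → 0.00744 m; screw speed N = 48.0 rpm = 0.8 rev/s
γ̇ = π·D·N / h = π · 0.0353 · 0.8 / 0.00744 = 11.9245 s⁻¹
ΔT = η·γ̇²·t_res / (ρ·cp) = 4958 · (11.9245)² · 139.929 / (1384 · 2478) = 28.7647 K

value=28.76 K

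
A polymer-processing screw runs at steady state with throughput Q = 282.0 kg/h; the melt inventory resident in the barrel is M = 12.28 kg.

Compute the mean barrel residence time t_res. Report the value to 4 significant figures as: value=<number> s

Q_s = Q / 3600 = 282.0 / 3600 = 0.0783333 kg/s
t_res = M / Q_s = 12.28 / 0.0783333 = 156.766 s

value=156.8 s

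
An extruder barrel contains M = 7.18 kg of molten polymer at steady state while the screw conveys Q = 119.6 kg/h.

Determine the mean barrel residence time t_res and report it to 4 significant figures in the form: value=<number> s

value=216.1 s

Throughput in SI: Q_s = 119.6 kg/h ÷ 3600 s/h = 0.0332222 kg/s
t_res = M / Q_s = 7.18 / 0.0332222 = 216.12 s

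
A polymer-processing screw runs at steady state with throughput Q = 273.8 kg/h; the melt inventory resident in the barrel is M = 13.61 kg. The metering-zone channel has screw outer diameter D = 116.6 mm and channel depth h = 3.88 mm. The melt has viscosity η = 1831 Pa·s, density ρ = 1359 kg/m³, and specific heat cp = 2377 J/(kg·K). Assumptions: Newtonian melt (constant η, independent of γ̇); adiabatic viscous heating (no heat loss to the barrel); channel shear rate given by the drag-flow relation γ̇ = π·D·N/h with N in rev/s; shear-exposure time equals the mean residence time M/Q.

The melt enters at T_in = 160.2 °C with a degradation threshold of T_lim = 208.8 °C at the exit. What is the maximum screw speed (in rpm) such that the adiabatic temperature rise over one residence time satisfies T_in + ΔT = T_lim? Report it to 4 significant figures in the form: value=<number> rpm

Throughput in SI: Q_s = 273.8 kg/h ÷ 3600 s/h = 0.0760556 kg/s
t_res = M / Q_s = 13.61 ÷ 0.0760556 = 178.948 s
D = 116.6 mm = 0.1166 m;  h = 3.88 mm = 0.00388 m
ΔT_a = T_lim − T_in = 208.8 °C − 160.2 °C = 48.6 K
γ̇_max² = ΔT_a·ρ·cp / (η·t_res) = [48.6 × 1359 × 2377] / [1831 × 178.948] = 479.148 s⁻²
γ̇_max = √479.148 = 21.8894 s⁻¹
N_max = γ̇_max h / (πD) = 21.8894·0.00388/(π·0.1166) = 0.231856 rev/s → ×60 = 13.9113 rpm

value=13.91 rpm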